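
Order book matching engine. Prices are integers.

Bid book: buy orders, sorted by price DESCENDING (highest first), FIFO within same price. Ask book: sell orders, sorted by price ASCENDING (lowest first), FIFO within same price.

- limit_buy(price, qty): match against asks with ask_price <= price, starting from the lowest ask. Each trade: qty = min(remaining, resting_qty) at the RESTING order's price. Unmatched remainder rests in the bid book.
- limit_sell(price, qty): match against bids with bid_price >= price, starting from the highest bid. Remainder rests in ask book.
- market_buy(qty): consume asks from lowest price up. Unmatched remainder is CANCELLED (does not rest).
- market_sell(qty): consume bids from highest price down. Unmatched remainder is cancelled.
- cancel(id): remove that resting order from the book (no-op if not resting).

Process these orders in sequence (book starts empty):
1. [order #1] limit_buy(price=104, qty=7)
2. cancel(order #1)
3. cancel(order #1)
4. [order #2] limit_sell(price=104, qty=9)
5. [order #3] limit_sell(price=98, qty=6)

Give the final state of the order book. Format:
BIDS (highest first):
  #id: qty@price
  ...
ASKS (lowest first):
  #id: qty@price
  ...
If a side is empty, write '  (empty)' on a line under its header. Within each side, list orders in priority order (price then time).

After op 1 [order #1] limit_buy(price=104, qty=7): fills=none; bids=[#1:7@104] asks=[-]
After op 2 cancel(order #1): fills=none; bids=[-] asks=[-]
After op 3 cancel(order #1): fills=none; bids=[-] asks=[-]
After op 4 [order #2] limit_sell(price=104, qty=9): fills=none; bids=[-] asks=[#2:9@104]
After op 5 [order #3] limit_sell(price=98, qty=6): fills=none; bids=[-] asks=[#3:6@98 #2:9@104]

Answer: BIDS (highest first):
  (empty)
ASKS (lowest first):
  #3: 6@98
  #2: 9@104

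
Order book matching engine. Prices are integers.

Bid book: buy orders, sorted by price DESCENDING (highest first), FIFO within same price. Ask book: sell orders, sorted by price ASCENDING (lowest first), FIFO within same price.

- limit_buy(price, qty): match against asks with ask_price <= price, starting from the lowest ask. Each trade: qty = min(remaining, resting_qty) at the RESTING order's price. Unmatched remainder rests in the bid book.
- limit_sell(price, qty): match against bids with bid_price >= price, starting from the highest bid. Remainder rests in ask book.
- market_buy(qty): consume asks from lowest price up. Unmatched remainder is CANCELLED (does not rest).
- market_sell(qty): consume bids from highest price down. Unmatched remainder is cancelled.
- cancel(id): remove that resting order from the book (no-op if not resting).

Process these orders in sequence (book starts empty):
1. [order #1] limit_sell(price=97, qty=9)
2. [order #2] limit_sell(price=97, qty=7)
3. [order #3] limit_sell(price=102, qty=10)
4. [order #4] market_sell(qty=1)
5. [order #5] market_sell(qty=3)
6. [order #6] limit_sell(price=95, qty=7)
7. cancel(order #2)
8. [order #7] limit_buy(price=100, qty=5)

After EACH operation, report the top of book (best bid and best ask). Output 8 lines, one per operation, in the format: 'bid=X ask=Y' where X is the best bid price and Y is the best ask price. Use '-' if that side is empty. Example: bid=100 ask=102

After op 1 [order #1] limit_sell(price=97, qty=9): fills=none; bids=[-] asks=[#1:9@97]
After op 2 [order #2] limit_sell(price=97, qty=7): fills=none; bids=[-] asks=[#1:9@97 #2:7@97]
After op 3 [order #3] limit_sell(price=102, qty=10): fills=none; bids=[-] asks=[#1:9@97 #2:7@97 #3:10@102]
After op 4 [order #4] market_sell(qty=1): fills=none; bids=[-] asks=[#1:9@97 #2:7@97 #3:10@102]
After op 5 [order #5] market_sell(qty=3): fills=none; bids=[-] asks=[#1:9@97 #2:7@97 #3:10@102]
After op 6 [order #6] limit_sell(price=95, qty=7): fills=none; bids=[-] asks=[#6:7@95 #1:9@97 #2:7@97 #3:10@102]
After op 7 cancel(order #2): fills=none; bids=[-] asks=[#6:7@95 #1:9@97 #3:10@102]
After op 8 [order #7] limit_buy(price=100, qty=5): fills=#7x#6:5@95; bids=[-] asks=[#6:2@95 #1:9@97 #3:10@102]

Answer: bid=- ask=97
bid=- ask=97
bid=- ask=97
bid=- ask=97
bid=- ask=97
bid=- ask=95
bid=- ask=95
bid=- ask=95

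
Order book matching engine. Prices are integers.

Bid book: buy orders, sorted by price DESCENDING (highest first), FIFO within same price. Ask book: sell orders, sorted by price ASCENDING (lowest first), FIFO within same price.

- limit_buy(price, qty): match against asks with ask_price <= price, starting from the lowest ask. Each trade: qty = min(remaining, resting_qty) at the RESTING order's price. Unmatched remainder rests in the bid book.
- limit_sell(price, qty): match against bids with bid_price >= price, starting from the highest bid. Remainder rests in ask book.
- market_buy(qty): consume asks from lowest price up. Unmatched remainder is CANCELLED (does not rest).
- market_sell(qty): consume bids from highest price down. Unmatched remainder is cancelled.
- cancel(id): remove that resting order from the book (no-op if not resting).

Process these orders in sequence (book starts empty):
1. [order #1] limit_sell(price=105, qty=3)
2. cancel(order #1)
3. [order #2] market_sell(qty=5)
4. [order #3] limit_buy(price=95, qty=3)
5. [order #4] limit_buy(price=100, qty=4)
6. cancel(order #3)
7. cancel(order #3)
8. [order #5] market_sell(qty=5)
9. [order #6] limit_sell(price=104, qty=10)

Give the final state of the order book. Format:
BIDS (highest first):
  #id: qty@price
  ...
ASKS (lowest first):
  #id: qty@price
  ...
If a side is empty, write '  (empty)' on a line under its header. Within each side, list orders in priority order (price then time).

Answer: BIDS (highest first):
  (empty)
ASKS (lowest first):
  #6: 10@104

Derivation:
After op 1 [order #1] limit_sell(price=105, qty=3): fills=none; bids=[-] asks=[#1:3@105]
After op 2 cancel(order #1): fills=none; bids=[-] asks=[-]
After op 3 [order #2] market_sell(qty=5): fills=none; bids=[-] asks=[-]
After op 4 [order #3] limit_buy(price=95, qty=3): fills=none; bids=[#3:3@95] asks=[-]
After op 5 [order #4] limit_buy(price=100, qty=4): fills=none; bids=[#4:4@100 #3:3@95] asks=[-]
After op 6 cancel(order #3): fills=none; bids=[#4:4@100] asks=[-]
After op 7 cancel(order #3): fills=none; bids=[#4:4@100] asks=[-]
After op 8 [order #5] market_sell(qty=5): fills=#4x#5:4@100; bids=[-] asks=[-]
After op 9 [order #6] limit_sell(price=104, qty=10): fills=none; bids=[-] asks=[#6:10@104]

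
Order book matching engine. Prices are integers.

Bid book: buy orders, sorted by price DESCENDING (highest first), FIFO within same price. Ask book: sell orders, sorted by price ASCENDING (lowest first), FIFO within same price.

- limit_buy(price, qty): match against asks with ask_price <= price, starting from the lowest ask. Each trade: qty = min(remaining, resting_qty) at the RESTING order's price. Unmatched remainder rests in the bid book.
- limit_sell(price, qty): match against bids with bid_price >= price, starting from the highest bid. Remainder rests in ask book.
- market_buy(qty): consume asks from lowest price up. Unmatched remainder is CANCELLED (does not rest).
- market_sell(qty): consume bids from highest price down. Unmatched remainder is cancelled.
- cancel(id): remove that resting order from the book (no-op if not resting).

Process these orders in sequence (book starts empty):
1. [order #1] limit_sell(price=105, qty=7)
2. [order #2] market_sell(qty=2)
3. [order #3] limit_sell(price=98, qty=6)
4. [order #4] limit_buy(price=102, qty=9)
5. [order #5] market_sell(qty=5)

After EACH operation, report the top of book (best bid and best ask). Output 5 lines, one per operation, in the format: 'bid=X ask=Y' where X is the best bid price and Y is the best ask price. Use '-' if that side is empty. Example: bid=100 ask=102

Answer: bid=- ask=105
bid=- ask=105
bid=- ask=98
bid=102 ask=105
bid=- ask=105

Derivation:
After op 1 [order #1] limit_sell(price=105, qty=7): fills=none; bids=[-] asks=[#1:7@105]
After op 2 [order #2] market_sell(qty=2): fills=none; bids=[-] asks=[#1:7@105]
After op 3 [order #3] limit_sell(price=98, qty=6): fills=none; bids=[-] asks=[#3:6@98 #1:7@105]
After op 4 [order #4] limit_buy(price=102, qty=9): fills=#4x#3:6@98; bids=[#4:3@102] asks=[#1:7@105]
After op 5 [order #5] market_sell(qty=5): fills=#4x#5:3@102; bids=[-] asks=[#1:7@105]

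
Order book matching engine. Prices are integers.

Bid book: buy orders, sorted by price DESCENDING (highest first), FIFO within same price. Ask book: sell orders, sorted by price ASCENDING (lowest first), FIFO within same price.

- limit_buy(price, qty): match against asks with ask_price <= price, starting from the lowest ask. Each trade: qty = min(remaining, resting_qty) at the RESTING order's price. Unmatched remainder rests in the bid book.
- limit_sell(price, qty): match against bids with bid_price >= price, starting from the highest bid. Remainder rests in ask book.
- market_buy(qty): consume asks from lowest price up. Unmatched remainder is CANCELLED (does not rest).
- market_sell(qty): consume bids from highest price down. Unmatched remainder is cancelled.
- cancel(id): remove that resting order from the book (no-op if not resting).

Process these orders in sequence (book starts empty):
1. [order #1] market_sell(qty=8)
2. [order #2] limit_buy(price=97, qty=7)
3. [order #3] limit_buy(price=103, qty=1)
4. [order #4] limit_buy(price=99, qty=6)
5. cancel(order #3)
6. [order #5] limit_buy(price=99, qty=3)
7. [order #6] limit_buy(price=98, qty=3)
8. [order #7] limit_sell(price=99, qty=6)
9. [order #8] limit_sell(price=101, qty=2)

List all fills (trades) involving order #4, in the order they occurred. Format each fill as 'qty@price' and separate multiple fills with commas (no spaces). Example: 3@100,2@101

After op 1 [order #1] market_sell(qty=8): fills=none; bids=[-] asks=[-]
After op 2 [order #2] limit_buy(price=97, qty=7): fills=none; bids=[#2:7@97] asks=[-]
After op 3 [order #3] limit_buy(price=103, qty=1): fills=none; bids=[#3:1@103 #2:7@97] asks=[-]
After op 4 [order #4] limit_buy(price=99, qty=6): fills=none; bids=[#3:1@103 #4:6@99 #2:7@97] asks=[-]
After op 5 cancel(order #3): fills=none; bids=[#4:6@99 #2:7@97] asks=[-]
After op 6 [order #5] limit_buy(price=99, qty=3): fills=none; bids=[#4:6@99 #5:3@99 #2:7@97] asks=[-]
After op 7 [order #6] limit_buy(price=98, qty=3): fills=none; bids=[#4:6@99 #5:3@99 #6:3@98 #2:7@97] asks=[-]
After op 8 [order #7] limit_sell(price=99, qty=6): fills=#4x#7:6@99; bids=[#5:3@99 #6:3@98 #2:7@97] asks=[-]
After op 9 [order #8] limit_sell(price=101, qty=2): fills=none; bids=[#5:3@99 #6:3@98 #2:7@97] asks=[#8:2@101]

Answer: 6@99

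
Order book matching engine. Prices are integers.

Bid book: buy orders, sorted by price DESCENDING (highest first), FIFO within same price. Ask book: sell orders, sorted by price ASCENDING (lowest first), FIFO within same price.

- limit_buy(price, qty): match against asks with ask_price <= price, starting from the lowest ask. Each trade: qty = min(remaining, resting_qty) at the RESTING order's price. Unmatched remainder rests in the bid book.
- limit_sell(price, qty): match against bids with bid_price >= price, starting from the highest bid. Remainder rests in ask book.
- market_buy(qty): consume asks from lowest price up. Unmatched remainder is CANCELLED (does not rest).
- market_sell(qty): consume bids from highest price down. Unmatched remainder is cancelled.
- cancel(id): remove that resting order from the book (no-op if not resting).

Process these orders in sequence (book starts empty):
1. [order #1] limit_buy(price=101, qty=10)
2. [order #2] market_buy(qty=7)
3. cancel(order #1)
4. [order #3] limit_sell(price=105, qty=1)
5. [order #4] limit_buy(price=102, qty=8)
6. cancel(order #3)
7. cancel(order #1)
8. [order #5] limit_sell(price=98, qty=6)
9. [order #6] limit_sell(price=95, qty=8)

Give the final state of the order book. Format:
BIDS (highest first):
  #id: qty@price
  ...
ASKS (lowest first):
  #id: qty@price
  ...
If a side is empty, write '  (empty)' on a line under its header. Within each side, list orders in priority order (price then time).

Answer: BIDS (highest first):
  (empty)
ASKS (lowest first):
  #6: 6@95

Derivation:
After op 1 [order #1] limit_buy(price=101, qty=10): fills=none; bids=[#1:10@101] asks=[-]
After op 2 [order #2] market_buy(qty=7): fills=none; bids=[#1:10@101] asks=[-]
After op 3 cancel(order #1): fills=none; bids=[-] asks=[-]
After op 4 [order #3] limit_sell(price=105, qty=1): fills=none; bids=[-] asks=[#3:1@105]
After op 5 [order #4] limit_buy(price=102, qty=8): fills=none; bids=[#4:8@102] asks=[#3:1@105]
After op 6 cancel(order #3): fills=none; bids=[#4:8@102] asks=[-]
After op 7 cancel(order #1): fills=none; bids=[#4:8@102] asks=[-]
After op 8 [order #5] limit_sell(price=98, qty=6): fills=#4x#5:6@102; bids=[#4:2@102] asks=[-]
After op 9 [order #6] limit_sell(price=95, qty=8): fills=#4x#6:2@102; bids=[-] asks=[#6:6@95]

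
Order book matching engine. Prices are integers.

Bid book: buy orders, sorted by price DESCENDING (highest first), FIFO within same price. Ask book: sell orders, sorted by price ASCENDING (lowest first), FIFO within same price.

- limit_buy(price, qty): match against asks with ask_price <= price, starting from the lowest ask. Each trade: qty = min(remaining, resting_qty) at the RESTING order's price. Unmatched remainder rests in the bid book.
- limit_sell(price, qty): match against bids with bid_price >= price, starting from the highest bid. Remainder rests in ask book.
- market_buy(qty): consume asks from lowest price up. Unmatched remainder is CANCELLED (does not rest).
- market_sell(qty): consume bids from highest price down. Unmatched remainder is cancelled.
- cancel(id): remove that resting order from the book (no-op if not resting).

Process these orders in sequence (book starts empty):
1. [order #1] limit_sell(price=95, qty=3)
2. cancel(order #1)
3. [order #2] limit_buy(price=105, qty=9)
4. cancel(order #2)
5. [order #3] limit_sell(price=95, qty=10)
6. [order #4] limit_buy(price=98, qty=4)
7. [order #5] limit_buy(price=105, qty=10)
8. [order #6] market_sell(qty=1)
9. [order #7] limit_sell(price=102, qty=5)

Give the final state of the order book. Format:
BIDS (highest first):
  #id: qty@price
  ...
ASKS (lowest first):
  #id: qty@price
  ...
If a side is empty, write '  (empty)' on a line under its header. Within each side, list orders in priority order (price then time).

Answer: BIDS (highest first):
  (empty)
ASKS (lowest first):
  #7: 2@102

Derivation:
After op 1 [order #1] limit_sell(price=95, qty=3): fills=none; bids=[-] asks=[#1:3@95]
After op 2 cancel(order #1): fills=none; bids=[-] asks=[-]
After op 3 [order #2] limit_buy(price=105, qty=9): fills=none; bids=[#2:9@105] asks=[-]
After op 4 cancel(order #2): fills=none; bids=[-] asks=[-]
After op 5 [order #3] limit_sell(price=95, qty=10): fills=none; bids=[-] asks=[#3:10@95]
After op 6 [order #4] limit_buy(price=98, qty=4): fills=#4x#3:4@95; bids=[-] asks=[#3:6@95]
After op 7 [order #5] limit_buy(price=105, qty=10): fills=#5x#3:6@95; bids=[#5:4@105] asks=[-]
After op 8 [order #6] market_sell(qty=1): fills=#5x#6:1@105; bids=[#5:3@105] asks=[-]
After op 9 [order #7] limit_sell(price=102, qty=5): fills=#5x#7:3@105; bids=[-] asks=[#7:2@102]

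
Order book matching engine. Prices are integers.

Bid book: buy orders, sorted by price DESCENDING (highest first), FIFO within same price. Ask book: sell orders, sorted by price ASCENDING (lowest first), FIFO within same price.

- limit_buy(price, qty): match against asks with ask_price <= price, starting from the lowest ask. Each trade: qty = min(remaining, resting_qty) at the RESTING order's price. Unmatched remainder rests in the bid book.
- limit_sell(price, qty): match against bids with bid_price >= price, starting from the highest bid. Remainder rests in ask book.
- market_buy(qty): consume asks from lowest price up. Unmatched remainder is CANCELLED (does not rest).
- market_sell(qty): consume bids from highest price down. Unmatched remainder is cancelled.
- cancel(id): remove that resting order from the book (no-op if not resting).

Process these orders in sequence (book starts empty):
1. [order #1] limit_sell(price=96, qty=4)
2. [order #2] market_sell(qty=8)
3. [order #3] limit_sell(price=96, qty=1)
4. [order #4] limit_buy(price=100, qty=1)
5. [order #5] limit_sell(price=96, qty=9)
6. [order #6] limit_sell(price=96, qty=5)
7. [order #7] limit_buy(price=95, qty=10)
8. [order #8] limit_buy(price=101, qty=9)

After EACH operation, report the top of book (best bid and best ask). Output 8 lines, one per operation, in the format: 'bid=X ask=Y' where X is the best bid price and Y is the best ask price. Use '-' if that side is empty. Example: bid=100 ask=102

Answer: bid=- ask=96
bid=- ask=96
bid=- ask=96
bid=- ask=96
bid=- ask=96
bid=- ask=96
bid=95 ask=96
bid=95 ask=96

Derivation:
After op 1 [order #1] limit_sell(price=96, qty=4): fills=none; bids=[-] asks=[#1:4@96]
After op 2 [order #2] market_sell(qty=8): fills=none; bids=[-] asks=[#1:4@96]
After op 3 [order #3] limit_sell(price=96, qty=1): fills=none; bids=[-] asks=[#1:4@96 #3:1@96]
After op 4 [order #4] limit_buy(price=100, qty=1): fills=#4x#1:1@96; bids=[-] asks=[#1:3@96 #3:1@96]
After op 5 [order #5] limit_sell(price=96, qty=9): fills=none; bids=[-] asks=[#1:3@96 #3:1@96 #5:9@96]
After op 6 [order #6] limit_sell(price=96, qty=5): fills=none; bids=[-] asks=[#1:3@96 #3:1@96 #5:9@96 #6:5@96]
After op 7 [order #7] limit_buy(price=95, qty=10): fills=none; bids=[#7:10@95] asks=[#1:3@96 #3:1@96 #5:9@96 #6:5@96]
After op 8 [order #8] limit_buy(price=101, qty=9): fills=#8x#1:3@96 #8x#3:1@96 #8x#5:5@96; bids=[#7:10@95] asks=[#5:4@96 #6:5@96]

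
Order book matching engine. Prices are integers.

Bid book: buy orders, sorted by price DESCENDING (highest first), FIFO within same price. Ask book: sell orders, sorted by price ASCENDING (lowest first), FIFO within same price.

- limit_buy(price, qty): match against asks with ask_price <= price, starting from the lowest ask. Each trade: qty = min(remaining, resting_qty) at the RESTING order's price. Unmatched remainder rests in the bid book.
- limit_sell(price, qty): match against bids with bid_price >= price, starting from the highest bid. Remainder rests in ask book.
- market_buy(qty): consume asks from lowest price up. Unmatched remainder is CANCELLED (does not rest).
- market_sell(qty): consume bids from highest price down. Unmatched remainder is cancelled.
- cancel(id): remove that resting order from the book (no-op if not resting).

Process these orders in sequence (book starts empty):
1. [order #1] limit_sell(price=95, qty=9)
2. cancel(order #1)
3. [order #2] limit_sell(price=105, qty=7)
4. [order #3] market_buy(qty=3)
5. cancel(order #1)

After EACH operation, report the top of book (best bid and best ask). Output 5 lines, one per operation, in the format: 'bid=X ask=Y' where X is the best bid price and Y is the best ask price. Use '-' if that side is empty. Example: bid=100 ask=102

After op 1 [order #1] limit_sell(price=95, qty=9): fills=none; bids=[-] asks=[#1:9@95]
After op 2 cancel(order #1): fills=none; bids=[-] asks=[-]
After op 3 [order #2] limit_sell(price=105, qty=7): fills=none; bids=[-] asks=[#2:7@105]
After op 4 [order #3] market_buy(qty=3): fills=#3x#2:3@105; bids=[-] asks=[#2:4@105]
After op 5 cancel(order #1): fills=none; bids=[-] asks=[#2:4@105]

Answer: bid=- ask=95
bid=- ask=-
bid=- ask=105
bid=- ask=105
bid=- ask=105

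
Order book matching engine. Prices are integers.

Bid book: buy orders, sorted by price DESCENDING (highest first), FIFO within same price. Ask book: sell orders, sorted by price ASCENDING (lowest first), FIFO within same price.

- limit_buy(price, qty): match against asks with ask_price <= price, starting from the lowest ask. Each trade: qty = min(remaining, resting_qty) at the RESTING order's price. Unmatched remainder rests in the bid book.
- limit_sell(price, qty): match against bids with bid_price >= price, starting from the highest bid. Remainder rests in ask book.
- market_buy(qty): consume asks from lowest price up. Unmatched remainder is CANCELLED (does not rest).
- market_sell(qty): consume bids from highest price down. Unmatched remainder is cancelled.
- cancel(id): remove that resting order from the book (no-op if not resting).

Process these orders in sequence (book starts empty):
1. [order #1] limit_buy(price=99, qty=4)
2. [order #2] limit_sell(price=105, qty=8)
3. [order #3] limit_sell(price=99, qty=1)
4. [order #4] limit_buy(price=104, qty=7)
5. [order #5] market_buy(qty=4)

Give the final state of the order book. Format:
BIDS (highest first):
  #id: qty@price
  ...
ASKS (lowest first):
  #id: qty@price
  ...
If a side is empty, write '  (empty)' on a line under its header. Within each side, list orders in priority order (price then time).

Answer: BIDS (highest first):
  #4: 7@104
  #1: 3@99
ASKS (lowest first):
  #2: 4@105

Derivation:
After op 1 [order #1] limit_buy(price=99, qty=4): fills=none; bids=[#1:4@99] asks=[-]
After op 2 [order #2] limit_sell(price=105, qty=8): fills=none; bids=[#1:4@99] asks=[#2:8@105]
After op 3 [order #3] limit_sell(price=99, qty=1): fills=#1x#3:1@99; bids=[#1:3@99] asks=[#2:8@105]
After op 4 [order #4] limit_buy(price=104, qty=7): fills=none; bids=[#4:7@104 #1:3@99] asks=[#2:8@105]
After op 5 [order #5] market_buy(qty=4): fills=#5x#2:4@105; bids=[#4:7@104 #1:3@99] asks=[#2:4@105]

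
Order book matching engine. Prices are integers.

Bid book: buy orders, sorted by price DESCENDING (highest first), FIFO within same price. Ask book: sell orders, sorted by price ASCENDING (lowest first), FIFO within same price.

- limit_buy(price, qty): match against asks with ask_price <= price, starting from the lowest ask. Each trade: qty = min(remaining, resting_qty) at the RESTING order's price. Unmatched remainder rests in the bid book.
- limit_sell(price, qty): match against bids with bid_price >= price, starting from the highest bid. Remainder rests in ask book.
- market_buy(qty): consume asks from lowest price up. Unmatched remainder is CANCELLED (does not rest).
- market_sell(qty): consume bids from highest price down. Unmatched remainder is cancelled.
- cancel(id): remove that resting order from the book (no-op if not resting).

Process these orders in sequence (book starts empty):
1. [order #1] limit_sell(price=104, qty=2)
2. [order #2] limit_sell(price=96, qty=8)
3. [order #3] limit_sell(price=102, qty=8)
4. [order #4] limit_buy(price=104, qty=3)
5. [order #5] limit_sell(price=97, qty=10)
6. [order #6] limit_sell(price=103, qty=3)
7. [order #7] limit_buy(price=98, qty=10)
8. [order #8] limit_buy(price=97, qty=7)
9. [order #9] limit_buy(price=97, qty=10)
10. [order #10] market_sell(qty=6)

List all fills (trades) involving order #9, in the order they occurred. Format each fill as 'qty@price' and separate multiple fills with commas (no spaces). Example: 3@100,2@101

Answer: 4@97

Derivation:
After op 1 [order #1] limit_sell(price=104, qty=2): fills=none; bids=[-] asks=[#1:2@104]
After op 2 [order #2] limit_sell(price=96, qty=8): fills=none; bids=[-] asks=[#2:8@96 #1:2@104]
After op 3 [order #3] limit_sell(price=102, qty=8): fills=none; bids=[-] asks=[#2:8@96 #3:8@102 #1:2@104]
After op 4 [order #4] limit_buy(price=104, qty=3): fills=#4x#2:3@96; bids=[-] asks=[#2:5@96 #3:8@102 #1:2@104]
After op 5 [order #5] limit_sell(price=97, qty=10): fills=none; bids=[-] asks=[#2:5@96 #5:10@97 #3:8@102 #1:2@104]
After op 6 [order #6] limit_sell(price=103, qty=3): fills=none; bids=[-] asks=[#2:5@96 #5:10@97 #3:8@102 #6:3@103 #1:2@104]
After op 7 [order #7] limit_buy(price=98, qty=10): fills=#7x#2:5@96 #7x#5:5@97; bids=[-] asks=[#5:5@97 #3:8@102 #6:3@103 #1:2@104]
After op 8 [order #8] limit_buy(price=97, qty=7): fills=#8x#5:5@97; bids=[#8:2@97] asks=[#3:8@102 #6:3@103 #1:2@104]
After op 9 [order #9] limit_buy(price=97, qty=10): fills=none; bids=[#8:2@97 #9:10@97] asks=[#3:8@102 #6:3@103 #1:2@104]
After op 10 [order #10] market_sell(qty=6): fills=#8x#10:2@97 #9x#10:4@97; bids=[#9:6@97] asks=[#3:8@102 #6:3@103 #1:2@104]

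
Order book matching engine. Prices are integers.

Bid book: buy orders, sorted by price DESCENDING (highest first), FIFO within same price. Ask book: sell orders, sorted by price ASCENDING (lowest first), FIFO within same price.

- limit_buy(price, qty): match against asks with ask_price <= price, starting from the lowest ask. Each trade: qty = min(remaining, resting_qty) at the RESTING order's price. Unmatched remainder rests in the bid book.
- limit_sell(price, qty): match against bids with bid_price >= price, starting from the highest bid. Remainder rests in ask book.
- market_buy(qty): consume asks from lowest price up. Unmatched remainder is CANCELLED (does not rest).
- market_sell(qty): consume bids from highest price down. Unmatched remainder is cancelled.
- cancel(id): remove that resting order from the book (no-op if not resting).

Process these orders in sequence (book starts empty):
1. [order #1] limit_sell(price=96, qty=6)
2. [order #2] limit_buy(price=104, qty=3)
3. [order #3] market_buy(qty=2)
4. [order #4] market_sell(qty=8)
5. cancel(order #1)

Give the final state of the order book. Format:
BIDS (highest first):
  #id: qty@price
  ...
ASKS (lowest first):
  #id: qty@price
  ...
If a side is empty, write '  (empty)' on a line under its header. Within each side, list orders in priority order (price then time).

Answer: BIDS (highest first):
  (empty)
ASKS (lowest first):
  (empty)

Derivation:
After op 1 [order #1] limit_sell(price=96, qty=6): fills=none; bids=[-] asks=[#1:6@96]
After op 2 [order #2] limit_buy(price=104, qty=3): fills=#2x#1:3@96; bids=[-] asks=[#1:3@96]
After op 3 [order #3] market_buy(qty=2): fills=#3x#1:2@96; bids=[-] asks=[#1:1@96]
After op 4 [order #4] market_sell(qty=8): fills=none; bids=[-] asks=[#1:1@96]
After op 5 cancel(order #1): fills=none; bids=[-] asks=[-]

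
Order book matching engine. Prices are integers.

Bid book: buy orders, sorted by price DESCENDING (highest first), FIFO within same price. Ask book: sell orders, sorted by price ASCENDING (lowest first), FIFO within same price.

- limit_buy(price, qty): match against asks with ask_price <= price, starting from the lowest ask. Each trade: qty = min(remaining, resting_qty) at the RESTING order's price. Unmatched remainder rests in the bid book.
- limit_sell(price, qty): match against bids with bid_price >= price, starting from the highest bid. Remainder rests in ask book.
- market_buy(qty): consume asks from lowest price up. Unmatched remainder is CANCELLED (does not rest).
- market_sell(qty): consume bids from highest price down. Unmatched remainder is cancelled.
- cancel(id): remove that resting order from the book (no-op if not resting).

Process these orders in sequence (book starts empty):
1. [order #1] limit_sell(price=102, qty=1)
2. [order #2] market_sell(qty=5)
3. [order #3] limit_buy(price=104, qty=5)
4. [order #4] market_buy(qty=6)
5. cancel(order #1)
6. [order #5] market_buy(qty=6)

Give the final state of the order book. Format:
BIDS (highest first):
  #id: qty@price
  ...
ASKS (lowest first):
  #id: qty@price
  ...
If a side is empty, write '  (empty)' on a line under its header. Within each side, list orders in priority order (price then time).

Answer: BIDS (highest first):
  #3: 4@104
ASKS (lowest first):
  (empty)

Derivation:
After op 1 [order #1] limit_sell(price=102, qty=1): fills=none; bids=[-] asks=[#1:1@102]
After op 2 [order #2] market_sell(qty=5): fills=none; bids=[-] asks=[#1:1@102]
After op 3 [order #3] limit_buy(price=104, qty=5): fills=#3x#1:1@102; bids=[#3:4@104] asks=[-]
After op 4 [order #4] market_buy(qty=6): fills=none; bids=[#3:4@104] asks=[-]
After op 5 cancel(order #1): fills=none; bids=[#3:4@104] asks=[-]
After op 6 [order #5] market_buy(qty=6): fills=none; bids=[#3:4@104] asks=[-]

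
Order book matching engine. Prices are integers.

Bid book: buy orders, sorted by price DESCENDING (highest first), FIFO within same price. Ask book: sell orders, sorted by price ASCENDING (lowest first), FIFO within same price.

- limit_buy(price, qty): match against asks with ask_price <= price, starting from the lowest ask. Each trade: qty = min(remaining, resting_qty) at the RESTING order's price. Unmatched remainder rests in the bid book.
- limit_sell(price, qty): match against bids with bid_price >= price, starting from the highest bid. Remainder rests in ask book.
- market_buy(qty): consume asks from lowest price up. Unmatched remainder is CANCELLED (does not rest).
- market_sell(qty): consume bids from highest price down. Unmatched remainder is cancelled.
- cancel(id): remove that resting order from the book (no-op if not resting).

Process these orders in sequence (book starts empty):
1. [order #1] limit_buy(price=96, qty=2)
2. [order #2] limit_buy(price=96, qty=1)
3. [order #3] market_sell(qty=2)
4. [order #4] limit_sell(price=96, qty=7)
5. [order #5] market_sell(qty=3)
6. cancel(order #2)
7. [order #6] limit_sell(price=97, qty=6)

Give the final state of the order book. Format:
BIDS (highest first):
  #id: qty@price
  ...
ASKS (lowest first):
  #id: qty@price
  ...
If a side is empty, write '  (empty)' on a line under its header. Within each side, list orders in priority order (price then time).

Answer: BIDS (highest first):
  (empty)
ASKS (lowest first):
  #4: 6@96
  #6: 6@97

Derivation:
After op 1 [order #1] limit_buy(price=96, qty=2): fills=none; bids=[#1:2@96] asks=[-]
After op 2 [order #2] limit_buy(price=96, qty=1): fills=none; bids=[#1:2@96 #2:1@96] asks=[-]
After op 3 [order #3] market_sell(qty=2): fills=#1x#3:2@96; bids=[#2:1@96] asks=[-]
After op 4 [order #4] limit_sell(price=96, qty=7): fills=#2x#4:1@96; bids=[-] asks=[#4:6@96]
After op 5 [order #5] market_sell(qty=3): fills=none; bids=[-] asks=[#4:6@96]
After op 6 cancel(order #2): fills=none; bids=[-] asks=[#4:6@96]
After op 7 [order #6] limit_sell(price=97, qty=6): fills=none; bids=[-] asks=[#4:6@96 #6:6@97]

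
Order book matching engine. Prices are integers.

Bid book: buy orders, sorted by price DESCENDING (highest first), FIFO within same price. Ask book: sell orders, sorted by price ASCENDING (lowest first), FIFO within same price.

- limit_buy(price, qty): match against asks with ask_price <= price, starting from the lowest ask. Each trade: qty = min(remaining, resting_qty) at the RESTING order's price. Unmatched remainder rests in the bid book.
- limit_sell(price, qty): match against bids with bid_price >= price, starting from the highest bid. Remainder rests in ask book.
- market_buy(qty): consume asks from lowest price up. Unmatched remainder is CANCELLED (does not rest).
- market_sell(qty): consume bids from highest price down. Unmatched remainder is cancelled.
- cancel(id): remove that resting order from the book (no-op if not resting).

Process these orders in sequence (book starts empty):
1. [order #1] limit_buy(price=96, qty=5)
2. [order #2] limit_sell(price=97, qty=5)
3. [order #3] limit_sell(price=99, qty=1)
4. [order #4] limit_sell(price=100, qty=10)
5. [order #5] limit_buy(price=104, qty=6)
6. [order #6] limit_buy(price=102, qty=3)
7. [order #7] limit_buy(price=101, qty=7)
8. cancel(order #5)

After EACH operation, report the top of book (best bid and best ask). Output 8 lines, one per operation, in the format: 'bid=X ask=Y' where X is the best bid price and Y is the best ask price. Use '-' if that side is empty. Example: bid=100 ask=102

After op 1 [order #1] limit_buy(price=96, qty=5): fills=none; bids=[#1:5@96] asks=[-]
After op 2 [order #2] limit_sell(price=97, qty=5): fills=none; bids=[#1:5@96] asks=[#2:5@97]
After op 3 [order #3] limit_sell(price=99, qty=1): fills=none; bids=[#1:5@96] asks=[#2:5@97 #3:1@99]
After op 4 [order #4] limit_sell(price=100, qty=10): fills=none; bids=[#1:5@96] asks=[#2:5@97 #3:1@99 #4:10@100]
After op 5 [order #5] limit_buy(price=104, qty=6): fills=#5x#2:5@97 #5x#3:1@99; bids=[#1:5@96] asks=[#4:10@100]
After op 6 [order #6] limit_buy(price=102, qty=3): fills=#6x#4:3@100; bids=[#1:5@96] asks=[#4:7@100]
After op 7 [order #7] limit_buy(price=101, qty=7): fills=#7x#4:7@100; bids=[#1:5@96] asks=[-]
After op 8 cancel(order #5): fills=none; bids=[#1:5@96] asks=[-]

Answer: bid=96 ask=-
bid=96 ask=97
bid=96 ask=97
bid=96 ask=97
bid=96 ask=100
bid=96 ask=100
bid=96 ask=-
bid=96 ask=-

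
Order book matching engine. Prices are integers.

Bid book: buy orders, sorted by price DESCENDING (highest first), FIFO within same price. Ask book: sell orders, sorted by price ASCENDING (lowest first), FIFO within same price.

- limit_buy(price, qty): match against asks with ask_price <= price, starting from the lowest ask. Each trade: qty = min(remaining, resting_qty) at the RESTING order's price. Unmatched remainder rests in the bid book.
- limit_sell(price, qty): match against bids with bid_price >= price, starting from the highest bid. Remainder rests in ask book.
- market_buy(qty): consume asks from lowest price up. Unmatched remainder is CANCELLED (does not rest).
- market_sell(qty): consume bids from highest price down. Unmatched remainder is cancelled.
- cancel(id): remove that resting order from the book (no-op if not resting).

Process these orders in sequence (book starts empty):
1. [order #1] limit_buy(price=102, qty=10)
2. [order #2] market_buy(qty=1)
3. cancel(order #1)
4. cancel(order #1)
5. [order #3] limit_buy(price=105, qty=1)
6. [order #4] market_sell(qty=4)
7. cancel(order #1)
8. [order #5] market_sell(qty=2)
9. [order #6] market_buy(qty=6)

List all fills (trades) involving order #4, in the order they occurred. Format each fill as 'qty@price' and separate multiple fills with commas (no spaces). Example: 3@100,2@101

After op 1 [order #1] limit_buy(price=102, qty=10): fills=none; bids=[#1:10@102] asks=[-]
After op 2 [order #2] market_buy(qty=1): fills=none; bids=[#1:10@102] asks=[-]
After op 3 cancel(order #1): fills=none; bids=[-] asks=[-]
After op 4 cancel(order #1): fills=none; bids=[-] asks=[-]
After op 5 [order #3] limit_buy(price=105, qty=1): fills=none; bids=[#3:1@105] asks=[-]
After op 6 [order #4] market_sell(qty=4): fills=#3x#4:1@105; bids=[-] asks=[-]
After op 7 cancel(order #1): fills=none; bids=[-] asks=[-]
After op 8 [order #5] market_sell(qty=2): fills=none; bids=[-] asks=[-]
After op 9 [order #6] market_buy(qty=6): fills=none; bids=[-] asks=[-]

Answer: 1@105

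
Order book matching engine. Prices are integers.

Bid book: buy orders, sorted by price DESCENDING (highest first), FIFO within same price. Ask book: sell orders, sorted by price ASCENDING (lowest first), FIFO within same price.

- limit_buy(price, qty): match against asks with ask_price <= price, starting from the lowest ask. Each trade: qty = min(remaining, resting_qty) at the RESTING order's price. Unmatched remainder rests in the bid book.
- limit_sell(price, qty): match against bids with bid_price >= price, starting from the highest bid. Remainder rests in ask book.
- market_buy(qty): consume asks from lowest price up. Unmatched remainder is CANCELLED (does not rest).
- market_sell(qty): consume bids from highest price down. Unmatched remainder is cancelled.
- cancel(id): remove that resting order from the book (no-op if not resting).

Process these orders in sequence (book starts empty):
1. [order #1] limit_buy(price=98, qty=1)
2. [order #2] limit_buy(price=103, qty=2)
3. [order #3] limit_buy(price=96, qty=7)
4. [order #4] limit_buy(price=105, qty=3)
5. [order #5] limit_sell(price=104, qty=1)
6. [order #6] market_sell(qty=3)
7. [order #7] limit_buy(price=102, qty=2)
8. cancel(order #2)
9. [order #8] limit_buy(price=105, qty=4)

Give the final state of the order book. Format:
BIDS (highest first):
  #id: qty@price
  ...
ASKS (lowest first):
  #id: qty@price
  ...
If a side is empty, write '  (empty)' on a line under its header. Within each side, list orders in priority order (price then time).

After op 1 [order #1] limit_buy(price=98, qty=1): fills=none; bids=[#1:1@98] asks=[-]
After op 2 [order #2] limit_buy(price=103, qty=2): fills=none; bids=[#2:2@103 #1:1@98] asks=[-]
After op 3 [order #3] limit_buy(price=96, qty=7): fills=none; bids=[#2:2@103 #1:1@98 #3:7@96] asks=[-]
After op 4 [order #4] limit_buy(price=105, qty=3): fills=none; bids=[#4:3@105 #2:2@103 #1:1@98 #3:7@96] asks=[-]
After op 5 [order #5] limit_sell(price=104, qty=1): fills=#4x#5:1@105; bids=[#4:2@105 #2:2@103 #1:1@98 #3:7@96] asks=[-]
After op 6 [order #6] market_sell(qty=3): fills=#4x#6:2@105 #2x#6:1@103; bids=[#2:1@103 #1:1@98 #3:7@96] asks=[-]
After op 7 [order #7] limit_buy(price=102, qty=2): fills=none; bids=[#2:1@103 #7:2@102 #1:1@98 #3:7@96] asks=[-]
After op 8 cancel(order #2): fills=none; bids=[#7:2@102 #1:1@98 #3:7@96] asks=[-]
After op 9 [order #8] limit_buy(price=105, qty=4): fills=none; bids=[#8:4@105 #7:2@102 #1:1@98 #3:7@96] asks=[-]

Answer: BIDS (highest first):
  #8: 4@105
  #7: 2@102
  #1: 1@98
  #3: 7@96
ASKS (lowest first):
  (empty)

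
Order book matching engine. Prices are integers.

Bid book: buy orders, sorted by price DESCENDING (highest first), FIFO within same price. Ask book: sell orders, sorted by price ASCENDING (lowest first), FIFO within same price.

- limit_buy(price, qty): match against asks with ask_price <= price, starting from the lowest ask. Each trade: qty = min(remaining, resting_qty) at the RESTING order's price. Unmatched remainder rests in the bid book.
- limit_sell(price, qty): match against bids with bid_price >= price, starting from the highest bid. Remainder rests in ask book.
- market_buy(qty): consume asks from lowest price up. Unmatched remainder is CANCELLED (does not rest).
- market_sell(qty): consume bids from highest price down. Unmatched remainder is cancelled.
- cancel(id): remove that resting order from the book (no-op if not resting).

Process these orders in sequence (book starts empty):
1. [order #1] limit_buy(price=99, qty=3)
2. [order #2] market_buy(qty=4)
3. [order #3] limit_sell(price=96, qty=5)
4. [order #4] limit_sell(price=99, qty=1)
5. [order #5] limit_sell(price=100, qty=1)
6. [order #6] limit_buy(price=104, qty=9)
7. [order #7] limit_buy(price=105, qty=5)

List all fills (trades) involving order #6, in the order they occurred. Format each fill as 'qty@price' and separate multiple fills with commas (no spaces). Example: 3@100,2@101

After op 1 [order #1] limit_buy(price=99, qty=3): fills=none; bids=[#1:3@99] asks=[-]
After op 2 [order #2] market_buy(qty=4): fills=none; bids=[#1:3@99] asks=[-]
After op 3 [order #3] limit_sell(price=96, qty=5): fills=#1x#3:3@99; bids=[-] asks=[#3:2@96]
After op 4 [order #4] limit_sell(price=99, qty=1): fills=none; bids=[-] asks=[#3:2@96 #4:1@99]
After op 5 [order #5] limit_sell(price=100, qty=1): fills=none; bids=[-] asks=[#3:2@96 #4:1@99 #5:1@100]
After op 6 [order #6] limit_buy(price=104, qty=9): fills=#6x#3:2@96 #6x#4:1@99 #6x#5:1@100; bids=[#6:5@104] asks=[-]
After op 7 [order #7] limit_buy(price=105, qty=5): fills=none; bids=[#7:5@105 #6:5@104] asks=[-]

Answer: 2@96,1@99,1@100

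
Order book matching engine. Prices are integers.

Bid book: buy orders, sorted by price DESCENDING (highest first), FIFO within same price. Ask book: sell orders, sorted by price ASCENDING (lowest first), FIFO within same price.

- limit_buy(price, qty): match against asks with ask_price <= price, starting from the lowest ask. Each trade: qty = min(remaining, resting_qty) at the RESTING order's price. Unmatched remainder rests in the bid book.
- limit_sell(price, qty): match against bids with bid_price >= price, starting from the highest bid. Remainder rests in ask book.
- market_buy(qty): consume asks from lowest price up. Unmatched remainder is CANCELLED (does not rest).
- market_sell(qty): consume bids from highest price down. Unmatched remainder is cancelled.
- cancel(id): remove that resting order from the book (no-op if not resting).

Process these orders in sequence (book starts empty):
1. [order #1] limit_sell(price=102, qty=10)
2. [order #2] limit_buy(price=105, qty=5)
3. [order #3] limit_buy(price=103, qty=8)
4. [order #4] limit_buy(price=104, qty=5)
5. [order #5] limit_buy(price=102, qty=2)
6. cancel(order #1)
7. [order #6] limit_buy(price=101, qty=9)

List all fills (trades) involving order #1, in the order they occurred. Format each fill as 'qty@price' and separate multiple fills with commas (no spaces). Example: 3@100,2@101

Answer: 5@102,5@102

Derivation:
After op 1 [order #1] limit_sell(price=102, qty=10): fills=none; bids=[-] asks=[#1:10@102]
After op 2 [order #2] limit_buy(price=105, qty=5): fills=#2x#1:5@102; bids=[-] asks=[#1:5@102]
After op 3 [order #3] limit_buy(price=103, qty=8): fills=#3x#1:5@102; bids=[#3:3@103] asks=[-]
After op 4 [order #4] limit_buy(price=104, qty=5): fills=none; bids=[#4:5@104 #3:3@103] asks=[-]
After op 5 [order #5] limit_buy(price=102, qty=2): fills=none; bids=[#4:5@104 #3:3@103 #5:2@102] asks=[-]
After op 6 cancel(order #1): fills=none; bids=[#4:5@104 #3:3@103 #5:2@102] asks=[-]
After op 7 [order #6] limit_buy(price=101, qty=9): fills=none; bids=[#4:5@104 #3:3@103 #5:2@102 #6:9@101] asks=[-]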